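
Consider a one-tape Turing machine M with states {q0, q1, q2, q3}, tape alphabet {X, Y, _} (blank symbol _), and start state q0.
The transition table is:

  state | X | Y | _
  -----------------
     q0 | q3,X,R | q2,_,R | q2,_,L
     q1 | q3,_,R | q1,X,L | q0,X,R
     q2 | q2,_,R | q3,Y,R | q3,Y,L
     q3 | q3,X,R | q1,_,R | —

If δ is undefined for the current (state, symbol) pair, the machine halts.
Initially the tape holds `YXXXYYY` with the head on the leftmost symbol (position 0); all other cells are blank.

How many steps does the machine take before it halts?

q0 | [Y]XXXYYY_   read Y → write _, move R, go to q2
q2 | _[X]XXYYY_   read X → write _, move R, go to q2
q2 | __[X]XYYY_   read X → write _, move R, go to q2
q2 | ___[X]YYY_   read X → write _, move R, go to q2
q2 | ____[Y]YY_   read Y → write Y, move R, go to q3
q3 | ____Y[Y]Y_   read Y → write _, move R, go to q1
q1 | ____Y_[Y]_   read Y → write X, move L, go to q1
q1 | ____Y[_]X_   read _ → write X, move R, go to q0
q0 | ____YX[X]_   read X → write X, move R, go to q3
q3 | ____YXX[_]
M halts after 9 transitions.

9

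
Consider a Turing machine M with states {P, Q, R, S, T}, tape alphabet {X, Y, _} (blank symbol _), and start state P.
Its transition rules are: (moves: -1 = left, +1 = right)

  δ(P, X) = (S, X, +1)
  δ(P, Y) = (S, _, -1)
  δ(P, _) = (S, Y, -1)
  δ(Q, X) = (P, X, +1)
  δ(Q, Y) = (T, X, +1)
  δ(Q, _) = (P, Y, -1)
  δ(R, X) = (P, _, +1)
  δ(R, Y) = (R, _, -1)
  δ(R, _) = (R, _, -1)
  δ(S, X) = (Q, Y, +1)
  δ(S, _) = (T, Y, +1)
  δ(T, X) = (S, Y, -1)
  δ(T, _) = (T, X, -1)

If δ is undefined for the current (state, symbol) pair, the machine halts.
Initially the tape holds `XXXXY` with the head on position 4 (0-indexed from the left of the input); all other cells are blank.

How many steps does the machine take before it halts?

15

state=P head=4 tape=_XXXX[Y]   (P,Y)→(S,_,-1)
state=S head=3 tape=_XXX[X]_   (S,X)→(Q,Y,+1)
state=Q head=4 tape=_XXXY[_]   (Q,_)→(P,Y,-1)
state=P head=3 tape=_XXX[Y]Y   (P,Y)→(S,_,-1)
state=S head=2 tape=_XX[X]_Y   (S,X)→(Q,Y,+1)
state=Q head=3 tape=_XXY[_]Y   (Q,_)→(P,Y,-1)
state=P head=2 tape=_XX[Y]YY   (P,Y)→(S,_,-1)
state=S head=1 tape=_X[X]_YY   (S,X)→(Q,Y,+1)
state=Q head=2 tape=_XY[_]YY   (Q,_)→(P,Y,-1)
state=P head=1 tape=_X[Y]YYY   (P,Y)→(S,_,-1)
state=S head=0 tape=_[X]_YYY   (S,X)→(Q,Y,+1)
state=Q head=1 tape=_Y[_]YYY   (Q,_)→(P,Y,-1)
state=P head=0 tape=_[Y]YYYY   (P,Y)→(S,_,-1)
state=S head=-1 tape=[_]_YYYY   (S,_)→(T,Y,+1)
state=T head=0 tape=Y[_]YYYY   (T,_)→(T,X,-1)
state=T head=-1 tape=[Y]XYYYY
M halts after 15 transitions.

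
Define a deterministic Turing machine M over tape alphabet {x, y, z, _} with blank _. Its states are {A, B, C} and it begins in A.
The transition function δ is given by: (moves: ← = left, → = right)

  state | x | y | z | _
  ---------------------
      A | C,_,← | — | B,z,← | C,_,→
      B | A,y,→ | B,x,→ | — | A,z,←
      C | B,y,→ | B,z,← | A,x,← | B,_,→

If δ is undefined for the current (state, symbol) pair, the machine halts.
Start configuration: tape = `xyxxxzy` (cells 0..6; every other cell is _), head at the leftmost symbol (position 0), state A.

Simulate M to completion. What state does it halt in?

state=A head=0 tape=_[x]yxxxzy   (A,x)→(C,_,←)
state=C head=-1 tape=[_]_yxxxzy   (C,_)→(B,_,→)
state=B head=0 tape=_[_]yxxxzy   (B,_)→(A,z,←)
state=A head=-1 tape=[_]zyxxxzy   (A,_)→(C,_,→)
state=C head=0 tape=_[z]yxxxzy   (C,z)→(A,x,←)
state=A head=-1 tape=[_]xyxxxzy   (A,_)→(C,_,→)
state=C head=0 tape=_[x]yxxxzy   (C,x)→(B,y,→)
state=B head=1 tape=_y[y]xxxzy   (B,y)→(B,x,→)
state=B head=2 tape=_yx[x]xxzy   (B,x)→(A,y,→)
state=A head=3 tape=_yxy[x]xzy   (A,x)→(C,_,←)
state=C head=2 tape=_yx[y]_xzy   (C,y)→(B,z,←)
state=B head=1 tape=_y[x]z_xzy   (B,x)→(A,y,→)
state=A head=2 tape=_yy[z]_xzy   (A,z)→(B,z,←)
state=B head=1 tape=_y[y]z_xzy   (B,y)→(B,x,→)
state=B head=2 tape=_yx[z]_xzy
No transition is defined for (B, z); M halts in state B.

B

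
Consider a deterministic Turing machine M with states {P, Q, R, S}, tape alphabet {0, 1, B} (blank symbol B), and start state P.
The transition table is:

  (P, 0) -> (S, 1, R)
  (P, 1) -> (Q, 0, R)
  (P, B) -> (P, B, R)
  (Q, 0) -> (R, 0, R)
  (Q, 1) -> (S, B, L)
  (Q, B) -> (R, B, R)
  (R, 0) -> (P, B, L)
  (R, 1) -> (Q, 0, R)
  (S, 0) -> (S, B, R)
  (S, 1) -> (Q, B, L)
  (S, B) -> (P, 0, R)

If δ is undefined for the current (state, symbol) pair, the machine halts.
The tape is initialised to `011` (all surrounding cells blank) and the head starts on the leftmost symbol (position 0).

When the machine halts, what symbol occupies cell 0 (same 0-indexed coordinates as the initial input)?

state=P head=0 tape=B[0]11BB   (P,0)→(S,1,R)
state=S head=1 tape=B1[1]1BB   (S,1)→(Q,B,L)
state=Q head=0 tape=B[1]B1BB   (Q,1)→(S,B,L)
state=S head=-1 tape=[B]BB1BB   (S,B)→(P,0,R)
state=P head=0 tape=0[B]B1BB   (P,B)→(P,B,R)
state=P head=1 tape=0B[B]1BB   (P,B)→(P,B,R)
state=P head=2 tape=0BB[1]BB   (P,1)→(Q,0,R)
state=Q head=3 tape=0BB0[B]B   (Q,B)→(R,B,R)
state=R head=4 tape=0BB0B[B]
Cell 0 holds B when M halts.

B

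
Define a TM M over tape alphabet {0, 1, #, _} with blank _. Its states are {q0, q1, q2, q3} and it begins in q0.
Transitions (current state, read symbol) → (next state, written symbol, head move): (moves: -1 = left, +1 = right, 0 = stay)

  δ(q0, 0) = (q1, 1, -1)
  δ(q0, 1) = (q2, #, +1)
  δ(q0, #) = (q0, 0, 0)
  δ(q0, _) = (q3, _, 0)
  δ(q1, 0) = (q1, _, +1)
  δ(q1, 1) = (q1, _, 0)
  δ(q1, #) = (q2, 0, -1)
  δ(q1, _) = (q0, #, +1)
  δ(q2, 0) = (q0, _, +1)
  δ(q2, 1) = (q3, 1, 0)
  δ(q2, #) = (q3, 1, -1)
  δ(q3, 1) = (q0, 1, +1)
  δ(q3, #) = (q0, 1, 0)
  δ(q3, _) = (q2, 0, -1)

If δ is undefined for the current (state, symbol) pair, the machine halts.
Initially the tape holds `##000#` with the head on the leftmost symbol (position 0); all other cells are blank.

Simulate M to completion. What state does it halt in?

q0 | _[#]#000#__   read # → write 0, move 0, go to q0
q0 | _[0]#000#__   read 0 → write 1, move -1, go to q1
q1 | [_]1#000#__   read _ → write #, move +1, go to q0
q0 | #[1]#000#__   read 1 → write #, move +1, go to q2
q2 | ##[#]000#__   read # → write 1, move -1, go to q3
q3 | #[#]1000#__   read # → write 1, move 0, go to q0
q0 | #[1]1000#__   read 1 → write #, move +1, go to q2
q2 | ##[1]000#__   read 1 → write 1, move 0, go to q3
q3 | ##[1]000#__   read 1 → write 1, move +1, go to q0
q0 | ##1[0]00#__   read 0 → write 1, move -1, go to q1
q1 | ##[1]100#__   read 1 → write _, move 0, go to q1
q1 | ##[_]100#__   read _ → write #, move +1, go to q0
q0 | ###[1]00#__   read 1 → write #, move +1, go to q2
q2 | ####[0]0#__   read 0 → write _, move +1, go to q0
q0 | ####_[0]#__   read 0 → write 1, move -1, go to q1
q1 | ####[_]1#__   read _ → write #, move +1, go to q0
q0 | #####[1]#__   read 1 → write #, move +1, go to q2
q2 | ######[#]__   read # → write 1, move -1, go to q3
q3 | #####[#]1__   read # → write 1, move 0, go to q0
q0 | #####[1]1__   read 1 → write #, move +1, go to q2
q2 | ######[1]__   read 1 → write 1, move 0, go to q3
q3 | ######[1]__   read 1 → write 1, move +1, go to q0
q0 | ######1[_]_   read _ → write _, move 0, go to q3
q3 | ######1[_]_   read _ → write 0, move -1, go to q2
q2 | ######[1]0_   read 1 → write 1, move 0, go to q3
q3 | ######[1]0_   read 1 → write 1, move +1, go to q0
q0 | ######1[0]_   read 0 → write 1, move -1, go to q1
q1 | ######[1]1_   read 1 → write _, move 0, go to q1
q1 | ######[_]1_   read _ → write #, move +1, go to q0
q0 | #######[1]_   read 1 → write #, move +1, go to q2
q2 | ########[_]
No transition is defined for (q2, _); M halts in state q2.

q2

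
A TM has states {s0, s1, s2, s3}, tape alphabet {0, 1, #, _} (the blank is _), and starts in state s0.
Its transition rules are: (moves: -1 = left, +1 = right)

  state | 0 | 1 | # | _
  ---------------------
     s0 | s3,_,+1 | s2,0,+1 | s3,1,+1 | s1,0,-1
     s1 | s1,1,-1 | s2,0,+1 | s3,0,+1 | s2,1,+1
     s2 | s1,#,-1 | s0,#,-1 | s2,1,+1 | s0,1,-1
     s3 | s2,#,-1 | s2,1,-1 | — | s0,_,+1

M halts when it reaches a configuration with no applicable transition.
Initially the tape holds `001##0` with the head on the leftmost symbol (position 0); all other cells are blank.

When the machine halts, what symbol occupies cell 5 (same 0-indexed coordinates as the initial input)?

_

state=s0 head=0 tape=__[0]01##0_   (s0,0)→(s3,_,+1)
state=s3 head=1 tape=___[0]1##0_   (s3,0)→(s2,#,-1)
state=s2 head=0 tape=__[_]#1##0_   (s2,_)→(s0,1,-1)
state=s0 head=-1 tape=_[_]1#1##0_   (s0,_)→(s1,0,-1)
state=s1 head=-2 tape=[_]01#1##0_   (s1,_)→(s2,1,+1)
state=s2 head=-1 tape=1[0]1#1##0_   (s2,0)→(s1,#,-1)
state=s1 head=-2 tape=[1]#1#1##0_   (s1,1)→(s2,0,+1)
state=s2 head=-1 tape=0[#]1#1##0_   (s2,#)→(s2,1,+1)
state=s2 head=0 tape=01[1]#1##0_   (s2,1)→(s0,#,-1)
state=s0 head=-1 tape=0[1]##1##0_   (s0,1)→(s2,0,+1)
state=s2 head=0 tape=00[#]#1##0_   (s2,#)→(s2,1,+1)
state=s2 head=1 tape=001[#]1##0_   (s2,#)→(s2,1,+1)
state=s2 head=2 tape=0011[1]##0_   (s2,1)→(s0,#,-1)
state=s0 head=1 tape=001[1]###0_   (s0,1)→(s2,0,+1)
state=s2 head=2 tape=0010[#]##0_   (s2,#)→(s2,1,+1)
state=s2 head=3 tape=00101[#]#0_   (s2,#)→(s2,1,+1)
state=s2 head=4 tape=001011[#]0_   (s2,#)→(s2,1,+1)
state=s2 head=5 tape=0010111[0]_   (s2,0)→(s1,#,-1)
state=s1 head=4 tape=001011[1]#_   (s1,1)→(s2,0,+1)
state=s2 head=5 tape=0010110[#]_   (s2,#)→(s2,1,+1)
state=s2 head=6 tape=00101101[_]   (s2,_)→(s0,1,-1)
state=s0 head=5 tape=0010110[1]1   (s0,1)→(s2,0,+1)
state=s2 head=6 tape=00101100[1]   (s2,1)→(s0,#,-1)
state=s0 head=5 tape=0010110[0]#   (s0,0)→(s3,_,+1)
state=s3 head=6 tape=0010110_[#]
Cell 5 holds _ when M halts.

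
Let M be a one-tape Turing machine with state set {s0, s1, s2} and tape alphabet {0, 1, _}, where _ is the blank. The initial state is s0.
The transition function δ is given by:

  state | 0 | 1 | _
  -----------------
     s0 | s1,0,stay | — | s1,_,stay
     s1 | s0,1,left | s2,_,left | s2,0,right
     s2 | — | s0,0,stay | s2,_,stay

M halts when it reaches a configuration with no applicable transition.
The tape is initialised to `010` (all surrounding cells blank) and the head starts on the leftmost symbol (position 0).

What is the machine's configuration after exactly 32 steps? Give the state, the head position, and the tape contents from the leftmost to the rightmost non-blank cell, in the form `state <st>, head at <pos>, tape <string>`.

s0 | _____[0]10   read 0 → write 0, move stay, go to s1
s1 | _____[0]10   read 0 → write 1, move left, go to s0
s0 | ____[_]110   read _ → write _, move stay, go to s1
s1 | ____[_]110   read _ → write 0, move right, go to s2
s2 | ____0[1]10   read 1 → write 0, move stay, go to s0
s0 | ____0[0]10   read 0 → write 0, move stay, go to s1
s1 | ____0[0]10   read 0 → write 1, move left, go to s0
s0 | ____[0]110   read 0 → write 0, move stay, go to s1
s1 | ____[0]110   read 0 → write 1, move left, go to s0
s0 | ___[_]1110   read _ → write _, move stay, go to s1
s1 | ___[_]1110   read _ → write 0, move right, go to s2
s2 | ___0[1]110   read 1 → write 0, move stay, go to s0
s0 | ___0[0]110   read 0 → write 0, move stay, go to s1
s1 | ___0[0]110   read 0 → write 1, move left, go to s0
s0 | ___[0]1110   read 0 → write 0, move stay, go to s1
s1 | ___[0]1110   read 0 → write 1, move left, go to s0
s0 | __[_]11110   read _ → write _, move stay, go to s1
s1 | __[_]11110   read _ → write 0, move right, go to s2
s2 | __0[1]1110   read 1 → write 0, move stay, go to s0
s0 | __0[0]1110   read 0 → write 0, move stay, go to s1
s1 | __0[0]1110   read 0 → write 1, move left, go to s0
s0 | __[0]11110   read 0 → write 0, move stay, go to s1
s1 | __[0]11110   read 0 → write 1, move left, go to s0
s0 | _[_]111110   read _ → write _, move stay, go to s1
s1 | _[_]111110   read _ → write 0, move right, go to s2
s2 | _0[1]11110   read 1 → write 0, move stay, go to s0
s0 | _0[0]11110   read 0 → write 0, move stay, go to s1
s1 | _0[0]11110   read 0 → write 1, move left, go to s0
s0 | _[0]111110   read 0 → write 0, move stay, go to s1
s1 | _[0]111110   read 0 → write 1, move left, go to s0
s0 | [_]1111110   read _ → write _, move stay, go to s1
s1 | [_]1111110   read _ → write 0, move right, go to s2
s2 | 0[1]111110
After 32 steps: state s2, head at -4, tape 01111110.

state s2, head at -4, tape 01111110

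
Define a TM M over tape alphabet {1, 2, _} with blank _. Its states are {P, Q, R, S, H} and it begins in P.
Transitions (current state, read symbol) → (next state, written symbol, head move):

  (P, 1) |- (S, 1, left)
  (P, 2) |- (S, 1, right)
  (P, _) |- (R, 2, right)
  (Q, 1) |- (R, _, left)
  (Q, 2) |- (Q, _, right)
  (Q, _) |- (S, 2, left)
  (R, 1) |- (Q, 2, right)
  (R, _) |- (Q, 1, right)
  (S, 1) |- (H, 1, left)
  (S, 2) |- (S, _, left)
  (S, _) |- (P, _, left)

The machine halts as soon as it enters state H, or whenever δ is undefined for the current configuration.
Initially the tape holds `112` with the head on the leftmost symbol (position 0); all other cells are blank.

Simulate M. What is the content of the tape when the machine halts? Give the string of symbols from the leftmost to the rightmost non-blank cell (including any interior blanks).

212_212

state=P head=0 tape=____[1]12   (P,1)→(S,1,left)
state=S head=-1 tape=___[_]112   (S,_)→(P,_,left)
state=P head=-2 tape=__[_]_112   (P,_)→(R,2,right)
state=R head=-1 tape=__2[_]112   (R,_)→(Q,1,right)
state=Q head=0 tape=__21[1]12   (Q,1)→(R,_,left)
state=R head=-1 tape=__2[1]_12   (R,1)→(Q,2,right)
state=Q head=0 tape=__22[_]12   (Q,_)→(S,2,left)
state=S head=-1 tape=__2[2]212   (S,2)→(S,_,left)
state=S head=-2 tape=__[2]_212   (S,2)→(S,_,left)
state=S head=-3 tape=_[_]__212   (S,_)→(P,_,left)
state=P head=-4 tape=[_]___212   (P,_)→(R,2,right)
state=R head=-3 tape=2[_]__212   (R,_)→(Q,1,right)
state=Q head=-2 tape=21[_]_212   (Q,_)→(S,2,left)
state=S head=-3 tape=2[1]2_212   (S,1)→(H,1,left)
state=H head=-4 tape=[2]12_212
The non-blank tape span at halt is 212_212.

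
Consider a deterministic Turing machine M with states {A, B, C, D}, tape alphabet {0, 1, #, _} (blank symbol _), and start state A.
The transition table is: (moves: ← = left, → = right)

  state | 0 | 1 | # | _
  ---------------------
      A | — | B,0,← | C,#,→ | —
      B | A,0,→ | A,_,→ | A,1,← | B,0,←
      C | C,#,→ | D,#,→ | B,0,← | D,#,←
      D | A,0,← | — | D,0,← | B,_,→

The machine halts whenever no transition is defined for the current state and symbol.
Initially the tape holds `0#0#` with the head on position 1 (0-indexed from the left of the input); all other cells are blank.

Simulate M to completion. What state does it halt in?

A

state=A head=1 tape=_0[#]0#_   (A,#)→(C,#,→)
state=C head=2 tape=_0#[0]#_   (C,0)→(C,#,→)
state=C head=3 tape=_0##[#]_   (C,#)→(B,0,←)
state=B head=2 tape=_0#[#]0_   (B,#)→(A,1,←)
state=A head=1 tape=_0[#]10_   (A,#)→(C,#,→)
state=C head=2 tape=_0#[1]0_   (C,1)→(D,#,→)
state=D head=3 tape=_0##[0]_   (D,0)→(A,0,←)
state=A head=2 tape=_0#[#]0_   (A,#)→(C,#,→)
state=C head=3 tape=_0##[0]_   (C,0)→(C,#,→)
state=C head=4 tape=_0###[_]   (C,_)→(D,#,←)
state=D head=3 tape=_0##[#]#   (D,#)→(D,0,←)
state=D head=2 tape=_0#[#]0#   (D,#)→(D,0,←)
state=D head=1 tape=_0[#]00#   (D,#)→(D,0,←)
state=D head=0 tape=_[0]000#   (D,0)→(A,0,←)
state=A head=-1 tape=[_]0000#
No transition is defined for (A, _); M halts in state A.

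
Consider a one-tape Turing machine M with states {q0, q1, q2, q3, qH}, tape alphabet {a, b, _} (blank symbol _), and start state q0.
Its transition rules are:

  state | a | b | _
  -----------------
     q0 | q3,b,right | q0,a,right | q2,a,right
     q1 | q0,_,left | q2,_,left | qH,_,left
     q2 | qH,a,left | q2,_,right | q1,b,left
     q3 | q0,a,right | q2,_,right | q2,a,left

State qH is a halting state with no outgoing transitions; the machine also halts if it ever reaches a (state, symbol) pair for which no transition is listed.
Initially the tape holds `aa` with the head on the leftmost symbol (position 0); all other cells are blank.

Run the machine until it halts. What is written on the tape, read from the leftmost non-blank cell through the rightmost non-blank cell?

q0 | [a]a__   read a → write b, move right, go to q3
q3 | b[a]__   read a → write a, move right, go to q0
q0 | ba[_]_   read _ → write a, move right, go to q2
q2 | baa[_]   read _ → write b, move left, go to q1
q1 | ba[a]b   read a → write _, move left, go to q0
q0 | b[a]_b   read a → write b, move right, go to q3
q3 | bb[_]b   read _ → write a, move left, go to q2
q2 | b[b]ab   read b → write _, move right, go to q2
q2 | b_[a]b   read a → write a, move left, go to qH
qH | b[_]ab
The non-blank tape span at halt is b_ab.

b_ab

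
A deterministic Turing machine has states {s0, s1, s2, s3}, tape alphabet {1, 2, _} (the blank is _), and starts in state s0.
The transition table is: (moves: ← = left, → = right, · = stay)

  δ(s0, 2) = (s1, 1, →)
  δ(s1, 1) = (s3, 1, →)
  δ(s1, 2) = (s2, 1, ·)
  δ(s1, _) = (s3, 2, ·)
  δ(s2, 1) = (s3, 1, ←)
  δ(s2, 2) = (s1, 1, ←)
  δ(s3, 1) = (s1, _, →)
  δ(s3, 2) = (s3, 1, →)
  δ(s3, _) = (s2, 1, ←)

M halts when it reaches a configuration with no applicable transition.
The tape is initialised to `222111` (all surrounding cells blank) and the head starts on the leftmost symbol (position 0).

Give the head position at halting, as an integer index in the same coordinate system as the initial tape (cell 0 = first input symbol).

s0 | [2]22111____   read 2 → write 1, move →, go to s1
s1 | 1[2]2111____   read 2 → write 1, move ·, go to s2
s2 | 1[1]2111____   read 1 → write 1, move ←, go to s3
s3 | [1]12111____   read 1 → write _, move →, go to s1
s1 | _[1]2111____   read 1 → write 1, move →, go to s3
s3 | _1[2]111____   read 2 → write 1, move →, go to s3
s3 | _11[1]11____   read 1 → write _, move →, go to s1
s1 | _11_[1]1____   read 1 → write 1, move →, go to s3
s3 | _11_1[1]____   read 1 → write _, move →, go to s1
s1 | _11_1_[_]___   read _ → write 2, move ·, go to s3
s3 | _11_1_[2]___   read 2 → write 1, move →, go to s3
s3 | _11_1_1[_]__   read _ → write 1, move ←, go to s2
s2 | _11_1_[1]1__   read 1 → write 1, move ←, go to s3
s3 | _11_1[_]11__   read _ → write 1, move ←, go to s2
s2 | _11_[1]111__   read 1 → write 1, move ←, go to s3
s3 | _11[_]1111__   read _ → write 1, move ←, go to s2
s2 | _1[1]11111__   read 1 → write 1, move ←, go to s3
s3 | _[1]111111__   read 1 → write _, move →, go to s1
s1 | __[1]11111__   read 1 → write 1, move →, go to s3
s3 | __1[1]1111__   read 1 → write _, move →, go to s1
s1 | __1_[1]111__   read 1 → write 1, move →, go to s3
s3 | __1_1[1]11__   read 1 → write _, move →, go to s1
s1 | __1_1_[1]1__   read 1 → write 1, move →, go to s3
s3 | __1_1_1[1]__   read 1 → write _, move →, go to s1
s1 | __1_1_1_[_]_   read _ → write 2, move ·, go to s3
s3 | __1_1_1_[2]_   read 2 → write 1, move →, go to s3
s3 | __1_1_1_1[_]   read _ → write 1, move ←, go to s2
s2 | __1_1_1_[1]1   read 1 → write 1, move ←, go to s3
s3 | __1_1_1[_]11   read _ → write 1, move ←, go to s2
s2 | __1_1_[1]111   read 1 → write 1, move ←, go to s3
s3 | __1_1[_]1111   read _ → write 1, move ←, go to s2
s2 | __1_[1]11111   read 1 → write 1, move ←, go to s3
s3 | __1[_]111111   read _ → write 1, move ←, go to s2
s2 | __[1]1111111   read 1 → write 1, move ←, go to s3
s3 | _[_]11111111   read _ → write 1, move ←, go to s2
s2 | [_]111111111
At halt the head is at cell 0.

0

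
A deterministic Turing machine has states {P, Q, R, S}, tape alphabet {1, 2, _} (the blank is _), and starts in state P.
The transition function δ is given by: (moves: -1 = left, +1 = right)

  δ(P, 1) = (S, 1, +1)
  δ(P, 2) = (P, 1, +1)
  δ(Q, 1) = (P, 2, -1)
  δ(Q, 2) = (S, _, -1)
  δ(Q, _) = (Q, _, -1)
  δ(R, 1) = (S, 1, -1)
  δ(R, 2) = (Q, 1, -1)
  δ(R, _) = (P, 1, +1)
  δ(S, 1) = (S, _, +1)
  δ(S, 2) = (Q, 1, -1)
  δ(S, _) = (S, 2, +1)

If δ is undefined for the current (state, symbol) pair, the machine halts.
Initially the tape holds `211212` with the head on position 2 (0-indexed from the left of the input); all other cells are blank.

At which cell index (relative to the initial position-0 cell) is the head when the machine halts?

P | _21[1]212   read 1 → write 1, move +1, go to S
S | _211[2]12   read 2 → write 1, move -1, go to Q
Q | _21[1]112   read 1 → write 2, move -1, go to P
P | _2[1]2112   read 1 → write 1, move +1, go to S
S | _21[2]112   read 2 → write 1, move -1, go to Q
Q | _2[1]1112   read 1 → write 2, move -1, go to P
P | _[2]21112   read 2 → write 1, move +1, go to P
P | _1[2]1112   read 2 → write 1, move +1, go to P
P | _11[1]112   read 1 → write 1, move +1, go to S
S | _111[1]12   read 1 → write _, move +1, go to S
S | _111_[1]2   read 1 → write _, move +1, go to S
S | _111__[2]   read 2 → write 1, move -1, go to Q
Q | _111_[_]1   read _ → write _, move -1, go to Q
Q | _111[_]_1   read _ → write _, move -1, go to Q
Q | _11[1]__1   read 1 → write 2, move -1, go to P
P | _1[1]2__1   read 1 → write 1, move +1, go to S
S | _11[2]__1   read 2 → write 1, move -1, go to Q
Q | _1[1]1__1   read 1 → write 2, move -1, go to P
P | _[1]21__1   read 1 → write 1, move +1, go to S
S | _1[2]1__1   read 2 → write 1, move -1, go to Q
Q | _[1]11__1   read 1 → write 2, move -1, go to P
P | [_]211__1
At halt the head is at cell -1.

-1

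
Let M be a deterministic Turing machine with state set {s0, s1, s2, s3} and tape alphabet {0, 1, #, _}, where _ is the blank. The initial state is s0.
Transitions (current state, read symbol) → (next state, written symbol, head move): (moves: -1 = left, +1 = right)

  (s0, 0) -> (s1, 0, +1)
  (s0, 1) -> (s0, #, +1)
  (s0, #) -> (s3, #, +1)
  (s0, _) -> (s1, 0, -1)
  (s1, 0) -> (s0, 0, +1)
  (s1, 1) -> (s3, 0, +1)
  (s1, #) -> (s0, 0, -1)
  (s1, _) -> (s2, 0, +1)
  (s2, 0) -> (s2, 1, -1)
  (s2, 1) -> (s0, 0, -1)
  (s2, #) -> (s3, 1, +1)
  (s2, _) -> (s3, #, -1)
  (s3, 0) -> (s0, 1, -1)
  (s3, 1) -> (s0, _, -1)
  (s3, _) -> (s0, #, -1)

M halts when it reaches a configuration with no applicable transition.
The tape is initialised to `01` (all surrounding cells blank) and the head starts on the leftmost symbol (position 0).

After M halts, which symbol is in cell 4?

s0 | [0]1____   read 0 → write 0, move +1, go to s1
s1 | 0[1]____   read 1 → write 0, move +1, go to s3
s3 | 00[_]___   read _ → write #, move -1, go to s0
s0 | 0[0]#___   read 0 → write 0, move +1, go to s1
s1 | 00[#]___   read # → write 0, move -1, go to s0
s0 | 0[0]0___   read 0 → write 0, move +1, go to s1
s1 | 00[0]___   read 0 → write 0, move +1, go to s0
s0 | 000[_]__   read _ → write 0, move -1, go to s1
s1 | 00[0]0__   read 0 → write 0, move +1, go to s0
s0 | 000[0]__   read 0 → write 0, move +1, go to s1
s1 | 0000[_]_   read _ → write 0, move +1, go to s2
s2 | 00000[_]   read _ → write #, move -1, go to s3
s3 | 0000[0]#   read 0 → write 1, move -1, go to s0
s0 | 000[0]1#   read 0 → write 0, move +1, go to s1
s1 | 0000[1]#   read 1 → write 0, move +1, go to s3
s3 | 00000[#]
Cell 4 holds 0 when M halts.

0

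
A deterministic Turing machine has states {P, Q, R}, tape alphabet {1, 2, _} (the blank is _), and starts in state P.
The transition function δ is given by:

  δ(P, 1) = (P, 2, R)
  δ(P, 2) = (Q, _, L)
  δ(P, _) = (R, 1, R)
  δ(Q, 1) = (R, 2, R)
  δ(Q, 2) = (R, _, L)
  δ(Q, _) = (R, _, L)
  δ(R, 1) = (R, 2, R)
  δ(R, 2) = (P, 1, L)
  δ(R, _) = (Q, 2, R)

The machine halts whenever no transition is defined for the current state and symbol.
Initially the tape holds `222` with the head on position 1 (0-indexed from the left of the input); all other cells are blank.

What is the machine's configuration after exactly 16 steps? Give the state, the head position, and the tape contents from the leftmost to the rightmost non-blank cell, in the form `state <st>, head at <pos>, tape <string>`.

state=P head=1 tape=__2[2]2   (P,2)→(Q,_,L)
state=Q head=0 tape=__[2]_2   (Q,2)→(R,_,L)
state=R head=-1 tape=_[_]__2   (R,_)→(Q,2,R)
state=Q head=0 tape=_2[_]_2   (Q,_)→(R,_,L)
state=R head=-1 tape=_[2]__2   (R,2)→(P,1,L)
state=P head=-2 tape=[_]1__2   (P,_)→(R,1,R)
state=R head=-1 tape=1[1]__2   (R,1)→(R,2,R)
state=R head=0 tape=12[_]_2   (R,_)→(Q,2,R)
state=Q head=1 tape=122[_]2   (Q,_)→(R,_,L)
state=R head=0 tape=12[2]_2   (R,2)→(P,1,L)
state=P head=-1 tape=1[2]1_2   (P,2)→(Q,_,L)
state=Q head=-2 tape=[1]_1_2   (Q,1)→(R,2,R)
state=R head=-1 tape=2[_]1_2   (R,_)→(Q,2,R)
state=Q head=0 tape=22[1]_2   (Q,1)→(R,2,R)
state=R head=1 tape=222[_]2   (R,_)→(Q,2,R)
state=Q head=2 tape=2222[2]   (Q,2)→(R,_,L)
state=R head=1 tape=222[2]_
After 16 steps: state R, head at 1, tape 2222.

state R, head at 1, tape 2222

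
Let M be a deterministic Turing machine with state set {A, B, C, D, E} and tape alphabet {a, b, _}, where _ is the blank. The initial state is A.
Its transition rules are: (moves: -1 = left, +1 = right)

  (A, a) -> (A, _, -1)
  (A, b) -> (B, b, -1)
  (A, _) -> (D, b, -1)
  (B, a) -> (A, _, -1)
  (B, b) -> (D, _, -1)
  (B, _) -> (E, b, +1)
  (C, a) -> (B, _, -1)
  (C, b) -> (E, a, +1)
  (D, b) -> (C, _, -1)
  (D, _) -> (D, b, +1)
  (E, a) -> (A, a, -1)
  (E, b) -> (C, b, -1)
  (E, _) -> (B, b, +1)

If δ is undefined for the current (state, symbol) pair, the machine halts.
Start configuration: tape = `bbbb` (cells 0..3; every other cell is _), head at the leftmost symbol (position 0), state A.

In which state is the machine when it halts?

D

A | __[b]bbb   read b → write b, move -1, go to B
B | _[_]bbbb   read _ → write b, move +1, go to E
E | _b[b]bbb   read b → write b, move -1, go to C
C | _[b]bbbb   read b → write a, move +1, go to E
E | _a[b]bbb   read b → write b, move -1, go to C
C | _[a]bbbb   read a → write _, move -1, go to B
B | [_]_bbbb   read _ → write b, move +1, go to E
E | b[_]bbbb   read _ → write b, move +1, go to B
B | bb[b]bbb   read b → write _, move -1, go to D
D | b[b]_bbb   read b → write _, move -1, go to C
C | [b]__bbb   read b → write a, move +1, go to E
E | a[_]_bbb   read _ → write b, move +1, go to B
B | ab[_]bbb   read _ → write b, move +1, go to E
E | abb[b]bb   read b → write b, move -1, go to C
C | ab[b]bbb   read b → write a, move +1, go to E
E | aba[b]bb   read b → write b, move -1, go to C
C | ab[a]bbb   read a → write _, move -1, go to B
B | a[b]_bbb   read b → write _, move -1, go to D
D | [a]__bbb
No transition is defined for (D, a); M halts in state D.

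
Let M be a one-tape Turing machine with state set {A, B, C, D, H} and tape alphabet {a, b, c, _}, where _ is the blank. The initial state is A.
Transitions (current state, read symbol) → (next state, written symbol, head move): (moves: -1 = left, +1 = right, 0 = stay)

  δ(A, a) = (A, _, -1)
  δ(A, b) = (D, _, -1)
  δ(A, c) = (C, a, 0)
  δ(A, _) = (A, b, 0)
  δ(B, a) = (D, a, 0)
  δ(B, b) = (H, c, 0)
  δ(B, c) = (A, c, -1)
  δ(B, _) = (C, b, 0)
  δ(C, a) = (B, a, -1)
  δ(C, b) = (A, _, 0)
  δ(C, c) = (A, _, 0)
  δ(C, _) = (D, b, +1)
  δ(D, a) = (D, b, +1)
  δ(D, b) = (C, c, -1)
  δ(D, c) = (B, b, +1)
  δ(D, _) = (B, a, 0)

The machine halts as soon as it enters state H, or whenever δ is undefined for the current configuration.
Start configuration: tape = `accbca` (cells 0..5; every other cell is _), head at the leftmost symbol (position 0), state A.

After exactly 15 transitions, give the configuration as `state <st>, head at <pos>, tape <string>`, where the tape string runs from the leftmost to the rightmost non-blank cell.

state=A head=0 tape=__[a]ccbca   (A,a)→(A,_,-1)
state=A head=-1 tape=_[_]_ccbca   (A,_)→(A,b,0)
state=A head=-1 tape=_[b]_ccbca   (A,b)→(D,_,-1)
state=D head=-2 tape=[_]__ccbca   (D,_)→(B,a,0)
state=B head=-2 tape=[a]__ccbca   (B,a)→(D,a,0)
state=D head=-2 tape=[a]__ccbca   (D,a)→(D,b,+1)
state=D head=-1 tape=b[_]_ccbca   (D,_)→(B,a,0)
state=B head=-1 tape=b[a]_ccbca   (B,a)→(D,a,0)
state=D head=-1 tape=b[a]_ccbca   (D,a)→(D,b,+1)
state=D head=0 tape=bb[_]ccbca   (D,_)→(B,a,0)
state=B head=0 tape=bb[a]ccbca   (B,a)→(D,a,0)
state=D head=0 tape=bb[a]ccbca   (D,a)→(D,b,+1)
state=D head=1 tape=bbb[c]cbca   (D,c)→(B,b,+1)
state=B head=2 tape=bbbb[c]bca   (B,c)→(A,c,-1)
state=A head=1 tape=bbb[b]cbca   (A,b)→(D,_,-1)
state=D head=0 tape=bb[b]_cbca
After 15 steps: state D, head at 0, tape bbb_cbca.

state D, head at 0, tape bbb_cbca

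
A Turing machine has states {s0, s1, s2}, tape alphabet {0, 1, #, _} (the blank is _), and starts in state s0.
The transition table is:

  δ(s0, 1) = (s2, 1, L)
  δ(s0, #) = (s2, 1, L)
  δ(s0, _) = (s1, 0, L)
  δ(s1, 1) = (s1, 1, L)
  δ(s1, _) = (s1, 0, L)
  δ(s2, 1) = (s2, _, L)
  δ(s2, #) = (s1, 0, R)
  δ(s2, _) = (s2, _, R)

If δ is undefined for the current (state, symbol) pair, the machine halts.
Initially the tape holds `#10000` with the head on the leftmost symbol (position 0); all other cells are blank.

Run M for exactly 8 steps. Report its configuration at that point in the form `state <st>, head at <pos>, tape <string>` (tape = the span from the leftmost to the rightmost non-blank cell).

s0 | _[#]10000   read # → write 1, move L, go to s2
s2 | [_]110000   read _ → write _, move R, go to s2
s2 | _[1]10000   read 1 → write _, move L, go to s2
s2 | [_]_10000   read _ → write _, move R, go to s2
s2 | _[_]10000   read _ → write _, move R, go to s2
s2 | __[1]0000   read 1 → write _, move L, go to s2
s2 | _[_]_0000   read _ → write _, move R, go to s2
s2 | __[_]0000   read _ → write _, move R, go to s2
s2 | ___[0]000
After 8 steps: state s2, head at 2, tape 0000.

state s2, head at 2, tape 0000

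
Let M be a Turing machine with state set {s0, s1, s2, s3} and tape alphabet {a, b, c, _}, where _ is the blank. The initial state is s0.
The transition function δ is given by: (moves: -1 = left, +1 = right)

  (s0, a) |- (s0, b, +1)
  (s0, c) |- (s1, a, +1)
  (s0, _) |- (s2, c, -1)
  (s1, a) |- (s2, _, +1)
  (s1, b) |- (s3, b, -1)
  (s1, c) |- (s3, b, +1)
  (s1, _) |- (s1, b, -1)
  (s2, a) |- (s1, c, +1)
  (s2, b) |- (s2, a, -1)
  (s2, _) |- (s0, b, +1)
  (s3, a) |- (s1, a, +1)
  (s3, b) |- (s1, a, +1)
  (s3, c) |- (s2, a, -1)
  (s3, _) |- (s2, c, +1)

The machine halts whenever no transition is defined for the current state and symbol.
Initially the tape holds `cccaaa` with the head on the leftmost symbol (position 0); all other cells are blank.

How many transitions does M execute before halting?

state=s0 head=0 tape=[c]ccaaa____   (s0,c)→(s1,a,+1)
state=s1 head=1 tape=a[c]caaa____   (s1,c)→(s3,b,+1)
state=s3 head=2 tape=ab[c]aaa____   (s3,c)→(s2,a,-1)
state=s2 head=1 tape=a[b]aaaa____   (s2,b)→(s2,a,-1)
state=s2 head=0 tape=[a]aaaaa____   (s2,a)→(s1,c,+1)
state=s1 head=1 tape=c[a]aaaa____   (s1,a)→(s2,_,+1)
state=s2 head=2 tape=c_[a]aaa____   (s2,a)→(s1,c,+1)
state=s1 head=3 tape=c_c[a]aa____   (s1,a)→(s2,_,+1)
state=s2 head=4 tape=c_c_[a]a____   (s2,a)→(s1,c,+1)
state=s1 head=5 tape=c_c_c[a]____   (s1,a)→(s2,_,+1)
state=s2 head=6 tape=c_c_c_[_]___   (s2,_)→(s0,b,+1)
state=s0 head=7 tape=c_c_c_b[_]__   (s0,_)→(s2,c,-1)
state=s2 head=6 tape=c_c_c_[b]c__   (s2,b)→(s2,a,-1)
state=s2 head=5 tape=c_c_c[_]ac__   (s2,_)→(s0,b,+1)
state=s0 head=6 tape=c_c_cb[a]c__   (s0,a)→(s0,b,+1)
state=s0 head=7 tape=c_c_cbb[c]__   (s0,c)→(s1,a,+1)
state=s1 head=8 tape=c_c_cbba[_]_   (s1,_)→(s1,b,-1)
state=s1 head=7 tape=c_c_cbb[a]b_   (s1,a)→(s2,_,+1)
state=s2 head=8 tape=c_c_cbb_[b]_   (s2,b)→(s2,a,-1)
state=s2 head=7 tape=c_c_cbb[_]a_   (s2,_)→(s0,b,+1)
state=s0 head=8 tape=c_c_cbbb[a]_   (s0,a)→(s0,b,+1)
state=s0 head=9 tape=c_c_cbbbb[_]   (s0,_)→(s2,c,-1)
state=s2 head=8 tape=c_c_cbbb[b]c   (s2,b)→(s2,a,-1)
state=s2 head=7 tape=c_c_cbb[b]ac   (s2,b)→(s2,a,-1)
state=s2 head=6 tape=c_c_cb[b]aac   (s2,b)→(s2,a,-1)
state=s2 head=5 tape=c_c_c[b]aaac   (s2,b)→(s2,a,-1)
state=s2 head=4 tape=c_c_[c]aaaac
M halts after 26 transitions.

26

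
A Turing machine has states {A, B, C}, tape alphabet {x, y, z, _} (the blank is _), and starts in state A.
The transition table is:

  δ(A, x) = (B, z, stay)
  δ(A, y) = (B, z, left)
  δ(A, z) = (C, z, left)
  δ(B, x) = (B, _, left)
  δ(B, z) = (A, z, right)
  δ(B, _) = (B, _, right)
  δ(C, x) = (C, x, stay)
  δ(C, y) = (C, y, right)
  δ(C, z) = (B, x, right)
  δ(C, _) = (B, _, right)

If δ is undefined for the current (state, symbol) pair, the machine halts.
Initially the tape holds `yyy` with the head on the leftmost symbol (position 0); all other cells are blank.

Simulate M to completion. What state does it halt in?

A

state=A head=0 tape=_[y]yy_   (A,y)→(B,z,left)
state=B head=-1 tape=[_]zyy_   (B,_)→(B,_,right)
state=B head=0 tape=_[z]yy_   (B,z)→(A,z,right)
state=A head=1 tape=_z[y]y_   (A,y)→(B,z,left)
state=B head=0 tape=_[z]zy_   (B,z)→(A,z,right)
state=A head=1 tape=_z[z]y_   (A,z)→(C,z,left)
state=C head=0 tape=_[z]zy_   (C,z)→(B,x,right)
state=B head=1 tape=_x[z]y_   (B,z)→(A,z,right)
state=A head=2 tape=_xz[y]_   (A,y)→(B,z,left)
state=B head=1 tape=_x[z]z_   (B,z)→(A,z,right)
state=A head=2 tape=_xz[z]_   (A,z)→(C,z,left)
state=C head=1 tape=_x[z]z_   (C,z)→(B,x,right)
state=B head=2 tape=_xx[z]_   (B,z)→(A,z,right)
state=A head=3 tape=_xxz[_]
No transition is defined for (A, _); M halts in state A.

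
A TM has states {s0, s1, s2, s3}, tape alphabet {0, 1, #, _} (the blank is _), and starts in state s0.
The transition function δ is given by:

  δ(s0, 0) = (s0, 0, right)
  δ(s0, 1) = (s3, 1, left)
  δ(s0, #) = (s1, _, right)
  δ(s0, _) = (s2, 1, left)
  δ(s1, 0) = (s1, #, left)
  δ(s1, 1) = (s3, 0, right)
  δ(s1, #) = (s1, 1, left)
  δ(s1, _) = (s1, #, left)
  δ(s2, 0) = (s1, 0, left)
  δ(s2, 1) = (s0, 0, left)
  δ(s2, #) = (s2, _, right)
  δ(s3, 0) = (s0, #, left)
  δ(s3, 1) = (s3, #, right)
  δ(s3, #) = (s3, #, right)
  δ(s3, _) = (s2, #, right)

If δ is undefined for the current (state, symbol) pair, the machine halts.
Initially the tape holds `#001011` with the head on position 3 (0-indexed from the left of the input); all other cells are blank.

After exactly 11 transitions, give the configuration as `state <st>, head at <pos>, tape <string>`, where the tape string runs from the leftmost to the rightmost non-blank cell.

state s2, head at 8, tape #0_0_0##

s0 | #00[1]011__   read 1 → write 1, move left, go to s3
s3 | #0[0]1011__   read 0 → write #, move left, go to s0
s0 | #[0]#1011__   read 0 → write 0, move right, go to s0
s0 | #0[#]1011__   read # → write _, move right, go to s1
s1 | #0_[1]011__   read 1 → write 0, move right, go to s3
s3 | #0_0[0]11__   read 0 → write #, move left, go to s0
s0 | #0_[0]#11__   read 0 → write 0, move right, go to s0
s0 | #0_0[#]11__   read # → write _, move right, go to s1
s1 | #0_0_[1]1__   read 1 → write 0, move right, go to s3
s3 | #0_0_0[1]__   read 1 → write #, move right, go to s3
s3 | #0_0_0#[_]_   read _ → write #, move right, go to s2
s2 | #0_0_0##[_]
After 11 steps: state s2, head at 8, tape #0_0_0##.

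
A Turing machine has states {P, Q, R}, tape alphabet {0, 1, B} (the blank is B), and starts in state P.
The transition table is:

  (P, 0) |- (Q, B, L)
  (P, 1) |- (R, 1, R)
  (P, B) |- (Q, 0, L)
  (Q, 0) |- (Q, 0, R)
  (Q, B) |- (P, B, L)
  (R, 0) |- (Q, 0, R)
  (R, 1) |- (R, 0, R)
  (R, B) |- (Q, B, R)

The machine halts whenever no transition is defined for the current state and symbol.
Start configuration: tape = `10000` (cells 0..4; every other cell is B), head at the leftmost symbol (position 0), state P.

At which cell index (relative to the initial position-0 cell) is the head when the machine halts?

0

P | [1]0000B   read 1 → write 1, move R, go to R
R | 1[0]000B   read 0 → write 0, move R, go to Q
Q | 10[0]00B   read 0 → write 0, move R, go to Q
Q | 100[0]0B   read 0 → write 0, move R, go to Q
Q | 1000[0]B   read 0 → write 0, move R, go to Q
Q | 10000[B]   read B → write B, move L, go to P
P | 1000[0]B   read 0 → write B, move L, go to Q
Q | 100[0]BB   read 0 → write 0, move R, go to Q
Q | 1000[B]B   read B → write B, move L, go to P
P | 100[0]BB   read 0 → write B, move L, go to Q
Q | 10[0]BBB   read 0 → write 0, move R, go to Q
Q | 100[B]BB   read B → write B, move L, go to P
P | 10[0]BBB   read 0 → write B, move L, go to Q
Q | 1[0]BBBB   read 0 → write 0, move R, go to Q
Q | 10[B]BBB   read B → write B, move L, go to P
P | 1[0]BBBB   read 0 → write B, move L, go to Q
Q | [1]BBBBB
At halt the head is at cell 0.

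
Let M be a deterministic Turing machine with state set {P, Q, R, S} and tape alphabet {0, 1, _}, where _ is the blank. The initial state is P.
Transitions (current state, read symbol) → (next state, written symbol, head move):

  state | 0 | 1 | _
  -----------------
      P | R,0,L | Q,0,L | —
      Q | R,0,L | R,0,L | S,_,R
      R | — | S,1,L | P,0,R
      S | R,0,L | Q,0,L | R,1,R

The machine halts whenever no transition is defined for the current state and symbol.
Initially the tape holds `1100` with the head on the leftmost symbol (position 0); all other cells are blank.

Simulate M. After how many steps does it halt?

state=P head=0 tape=_[1]100   (P,1)→(Q,0,L)
state=Q head=-1 tape=[_]0100   (Q,_)→(S,_,R)
state=S head=0 tape=_[0]100   (S,0)→(R,0,L)
state=R head=-1 tape=[_]0100   (R,_)→(P,0,R)
state=P head=0 tape=0[0]100   (P,0)→(R,0,L)
state=R head=-1 tape=[0]0100
M halts after 5 transitions.

5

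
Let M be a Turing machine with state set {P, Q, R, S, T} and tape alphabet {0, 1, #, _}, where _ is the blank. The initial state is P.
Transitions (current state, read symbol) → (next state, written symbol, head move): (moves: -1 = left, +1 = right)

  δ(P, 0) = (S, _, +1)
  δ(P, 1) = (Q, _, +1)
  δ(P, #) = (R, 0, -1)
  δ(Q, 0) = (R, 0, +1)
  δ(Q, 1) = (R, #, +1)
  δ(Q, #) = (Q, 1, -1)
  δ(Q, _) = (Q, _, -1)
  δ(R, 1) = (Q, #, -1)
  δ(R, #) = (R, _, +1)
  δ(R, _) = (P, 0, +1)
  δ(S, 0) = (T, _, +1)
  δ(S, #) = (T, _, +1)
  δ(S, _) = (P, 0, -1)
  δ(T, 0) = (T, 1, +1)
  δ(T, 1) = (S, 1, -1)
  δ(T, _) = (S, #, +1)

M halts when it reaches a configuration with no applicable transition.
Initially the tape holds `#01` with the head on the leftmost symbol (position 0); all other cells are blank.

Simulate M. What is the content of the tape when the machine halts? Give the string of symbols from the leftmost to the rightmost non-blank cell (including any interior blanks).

P | _[#]01   read # → write 0, move -1, go to R
R | [_]001   read _ → write 0, move +1, go to P
P | 0[0]01   read 0 → write _, move +1, go to S
S | 0_[0]1   read 0 → write _, move +1, go to T
T | 0__[1]   read 1 → write 1, move -1, go to S
S | 0_[_]1   read _ → write 0, move -1, go to P
P | 0[_]01
The non-blank tape span at halt is 0_01.

0_01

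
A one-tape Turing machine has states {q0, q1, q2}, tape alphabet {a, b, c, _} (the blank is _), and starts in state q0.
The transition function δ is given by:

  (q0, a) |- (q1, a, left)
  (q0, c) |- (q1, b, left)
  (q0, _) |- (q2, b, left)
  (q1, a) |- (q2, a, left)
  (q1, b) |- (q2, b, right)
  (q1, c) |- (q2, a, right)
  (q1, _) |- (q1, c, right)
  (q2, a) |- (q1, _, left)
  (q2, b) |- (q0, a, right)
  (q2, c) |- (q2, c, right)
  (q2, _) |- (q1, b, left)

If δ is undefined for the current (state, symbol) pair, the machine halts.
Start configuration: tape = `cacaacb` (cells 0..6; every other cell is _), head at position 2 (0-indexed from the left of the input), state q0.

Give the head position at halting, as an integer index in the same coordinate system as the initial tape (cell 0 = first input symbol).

1

q0 | __ca[c]aacb   read c → write b, move left, go to q1
q1 | __c[a]baacb   read a → write a, move left, go to q2
q2 | __[c]abaacb   read c → write c, move right, go to q2
q2 | __c[a]baacb   read a → write _, move left, go to q1
q1 | __[c]_baacb   read c → write a, move right, go to q2
q2 | __a[_]baacb   read _ → write b, move left, go to q1
q1 | __[a]bbaacb   read a → write a, move left, go to q2
q2 | _[_]abbaacb   read _ → write b, move left, go to q1
q1 | [_]babbaacb   read _ → write c, move right, go to q1
q1 | c[b]abbaacb   read b → write b, move right, go to q2
q2 | cb[a]bbaacb   read a → write _, move left, go to q1
q1 | c[b]_bbaacb   read b → write b, move right, go to q2
q2 | cb[_]bbaacb   read _ → write b, move left, go to q1
q1 | c[b]bbbaacb   read b → write b, move right, go to q2
q2 | cb[b]bbaacb   read b → write a, move right, go to q0
q0 | cba[b]baacb
At halt the head is at cell 1.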